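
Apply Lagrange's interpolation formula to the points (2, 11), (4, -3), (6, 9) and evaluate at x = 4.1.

Lagrange interpolation formula:
P(x) = Σ yᵢ × Lᵢ(x)
where Lᵢ(x) = Π_{j≠i} (x - xⱼ)/(xᵢ - xⱼ)

L_0(4.1) = (4.1 - 4)/(2 - 4) × (4.1 - 6)/(2 - 6) = -0.023750
L_1(4.1) = (4.1 - 2)/(4 - 2) × (4.1 - 6)/(4 - 6) = 0.997500
L_2(4.1) = (4.1 - 2)/(6 - 2) × (4.1 - 4)/(6 - 4) = 0.026250

P(4.1) = 11×L_0(4.1) + (-3)×L_1(4.1) + 9×L_2(4.1)
P(4.1) = -3.017500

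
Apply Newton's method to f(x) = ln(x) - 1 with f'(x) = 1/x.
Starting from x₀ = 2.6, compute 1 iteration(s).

f(x) = ln(x) - 1
f'(x) = 1/x
x₀ = 2.6

Newton-Raphson formula: x_{n+1} = x_n - f(x_n)/f'(x_n)

Iteration 1:
  f(2.600000) = -0.044489
  f'(2.600000) = 0.384615
  x_1 = 2.600000 - (-0.044489)/0.384615 = 2.715670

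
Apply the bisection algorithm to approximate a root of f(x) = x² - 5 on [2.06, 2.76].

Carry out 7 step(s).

f(x) = x² - 5
Initial interval: [2.06, 2.76]

Iteration 1:
  c_1 = (2.060000 + 2.760000)/2 = 2.410000
  f(c_1) = f(2.410000) = 0.808100
  f(a) × f(c) < 0, new interval: [2.060000, 2.410000]
Iteration 2:
  c_2 = (2.060000 + 2.410000)/2 = 2.235000
  f(c_2) = f(2.235000) = -0.004775
  f(a) × f(c) ≥ 0, new interval: [2.235000, 2.410000]
Iteration 3:
  c_3 = (2.235000 + 2.410000)/2 = 2.322500
  f(c_3) = f(2.322500) = 0.394006
  f(a) × f(c) < 0, new interval: [2.235000, 2.322500]
Iteration 4:
  c_4 = (2.235000 + 2.322500)/2 = 2.278750
  f(c_4) = f(2.278750) = 0.192702
  f(a) × f(c) < 0, new interval: [2.235000, 2.278750]
Iteration 5:
  c_5 = (2.235000 + 2.278750)/2 = 2.256875
  f(c_5) = f(2.256875) = 0.093485
  f(a) × f(c) < 0, new interval: [2.235000, 2.256875]
Iteration 6:
  c_6 = (2.235000 + 2.256875)/2 = 2.245938
  f(c_6) = f(2.245938) = 0.044235
  f(a) × f(c) < 0, new interval: [2.235000, 2.245938]
Iteration 7:
  c_7 = (2.235000 + 2.245938)/2 = 2.240469
  f(c_7) = f(2.240469) = 0.019700
  f(a) × f(c) < 0, new interval: [2.235000, 2.240469]

After 7 iteration(s), the approximation is c_7 = 2.240469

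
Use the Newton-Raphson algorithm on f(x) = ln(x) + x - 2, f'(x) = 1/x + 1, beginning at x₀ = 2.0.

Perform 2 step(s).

f(x) = ln(x) + x - 2
f'(x) = 1/x + 1
x₀ = 2.0

Newton-Raphson formula: x_{n+1} = x_n - f(x_n)/f'(x_n)

Iteration 1:
  f(2.000000) = 0.693147
  f'(2.000000) = 1.500000
  x_1 = 2.000000 - 0.693147/1.500000 = 1.537902
Iteration 2:
  f(1.537902) = -0.031679
  f'(1.537902) = 1.650237
  x_2 = 1.537902 - (-0.031679)/1.650237 = 1.557099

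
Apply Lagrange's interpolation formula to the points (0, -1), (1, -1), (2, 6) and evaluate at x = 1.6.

Lagrange interpolation formula:
P(x) = Σ yᵢ × Lᵢ(x)
where Lᵢ(x) = Π_{j≠i} (x - xⱼ)/(xᵢ - xⱼ)

L_0(1.6) = (1.6 - 1)/(0 - 1) × (1.6 - 2)/(0 - 2) = -0.120000
L_1(1.6) = (1.6 - 0)/(1 - 0) × (1.6 - 2)/(1 - 2) = 0.640000
L_2(1.6) = (1.6 - 0)/(2 - 0) × (1.6 - 1)/(2 - 1) = 0.480000

P(1.6) = (-1)×L_0(1.6) + (-1)×L_1(1.6) + 6×L_2(1.6)
P(1.6) = 2.360000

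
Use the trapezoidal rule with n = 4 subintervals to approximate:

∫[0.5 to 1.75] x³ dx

f(x) = x³
a = 0.5, b = 1.75, n = 4
h = (b - a)/n = 0.312500

Trapezoidal rule: (h/2)[f(x₀) + 2f(x₁) + 2f(x₂) + ... + f(xₙ)]

x_0 = 0.5000, f(x_0) = 0.125000, coefficient = 1
x_1 = 0.8125, f(x_1) = 0.536377, coefficient = 2
x_2 = 1.1250, f(x_2) = 1.423828, coefficient = 2
x_3 = 1.4375, f(x_3) = 2.970459, coefficient = 2
x_4 = 1.7500, f(x_4) = 5.359375, coefficient = 1

I ≈ (0.312500/2) × 15.345703 = 2.397766
Exact value: 2.329102
Error: 0.068665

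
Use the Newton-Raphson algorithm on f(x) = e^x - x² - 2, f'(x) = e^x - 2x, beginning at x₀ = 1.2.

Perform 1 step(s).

f(x) = e^x - x² - 2
f'(x) = e^x - 2x
x₀ = 1.2

Newton-Raphson formula: x_{n+1} = x_n - f(x_n)/f'(x_n)

Iteration 1:
  f(1.200000) = -0.119883
  f'(1.200000) = 0.920117
  x_1 = 1.200000 - (-0.119883)/0.920117 = 1.330291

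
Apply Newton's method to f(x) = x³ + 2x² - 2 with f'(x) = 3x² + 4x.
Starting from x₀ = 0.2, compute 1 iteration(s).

f(x) = x³ + 2x² - 2
f'(x) = 3x² + 4x
x₀ = 0.2

Newton-Raphson formula: x_{n+1} = x_n - f(x_n)/f'(x_n)

Iteration 1:
  f(0.200000) = -1.912000
  f'(0.200000) = 0.920000
  x_1 = 0.200000 - (-1.912000)/0.920000 = 2.278261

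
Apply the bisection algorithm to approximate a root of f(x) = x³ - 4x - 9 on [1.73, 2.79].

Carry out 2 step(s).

f(x) = x³ - 4x - 9
Initial interval: [1.73, 2.79]

Iteration 1:
  c_1 = (1.730000 + 2.790000)/2 = 2.260000
  f(c_1) = f(2.260000) = -6.496824
  f(a) × f(c) ≥ 0, new interval: [2.260000, 2.790000]
Iteration 2:
  c_2 = (2.260000 + 2.790000)/2 = 2.525000
  f(c_2) = f(2.525000) = -3.001547
  f(a) × f(c) ≥ 0, new interval: [2.525000, 2.790000]

After 2 iteration(s), the approximation is c_2 = 2.525000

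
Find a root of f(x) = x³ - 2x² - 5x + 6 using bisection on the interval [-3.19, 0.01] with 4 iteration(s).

f(x) = x³ - 2x² - 5x + 6
Initial interval: [-3.19, 0.01]

Iteration 1:
  c_1 = (-3.190000 + 0.010000)/2 = -1.590000
  f(c_1) = f(-1.590000) = 4.874121
  f(a) × f(c) < 0, new interval: [-3.190000, -1.590000]
Iteration 2:
  c_2 = (-3.190000 + (-1.590000))/2 = -2.390000
  f(c_2) = f(-2.390000) = -7.126119
  f(a) × f(c) ≥ 0, new interval: [-2.390000, -1.590000]
Iteration 3:
  c_3 = (-2.390000 + (-1.590000))/2 = -1.990000
  f(c_3) = f(-1.990000) = 0.149201
  f(a) × f(c) < 0, new interval: [-2.390000, -1.990000]
Iteration 4:
  c_4 = (-2.390000 + (-1.990000))/2 = -2.190000
  f(c_4) = f(-2.190000) = -3.145659
  f(a) × f(c) ≥ 0, new interval: [-2.190000, -1.990000]

After 4 iteration(s), the approximation is c_4 = -2.190000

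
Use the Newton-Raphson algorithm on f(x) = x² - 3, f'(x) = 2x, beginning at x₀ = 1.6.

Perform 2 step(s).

f(x) = x² - 3
f'(x) = 2x
x₀ = 1.6

Newton-Raphson formula: x_{n+1} = x_n - f(x_n)/f'(x_n)

Iteration 1:
  f(1.600000) = -0.440000
  f'(1.600000) = 3.200000
  x_1 = 1.600000 - (-0.440000)/3.200000 = 1.737500
Iteration 2:
  f(1.737500) = 0.018906
  f'(1.737500) = 3.475000
  x_2 = 1.737500 - 0.018906/3.475000 = 1.732059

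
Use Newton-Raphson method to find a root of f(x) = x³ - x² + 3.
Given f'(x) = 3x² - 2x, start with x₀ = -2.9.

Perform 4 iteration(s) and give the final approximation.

f(x) = x³ - x² + 3
f'(x) = 3x² - 2x
x₀ = -2.9

Newton-Raphson formula: x_{n+1} = x_n - f(x_n)/f'(x_n)

Iteration 1:
  f(-2.900000) = -29.799000
  f'(-2.900000) = 31.030000
  x_1 = -2.900000 - (-29.799000)/31.030000 = -1.939671
Iteration 2:
  f(-1.939671) = -8.059998
  f'(-1.939671) = 15.166317
  x_2 = -1.939671 - (-8.059998)/15.166317 = -1.408231
Iteration 3:
  f(-1.408231) = -1.775794
  f'(-1.408231) = 8.765801
  x_3 = -1.408231 - (-1.775794)/8.765801 = -1.205649
Iteration 4:
  f(-1.205649) = -0.206105
  f'(-1.205649) = 6.772062
  x_4 = -1.205649 - (-0.206105)/6.772062 = -1.175214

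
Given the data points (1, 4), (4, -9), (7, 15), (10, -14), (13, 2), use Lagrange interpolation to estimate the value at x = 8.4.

Lagrange interpolation formula:
P(x) = Σ yᵢ × Lᵢ(x)
where Lᵢ(x) = Π_{j≠i} (x - xⱼ)/(xᵢ - xⱼ)

L_0(8.4) = (8.4 - 4)/(1 - 4) × (8.4 - 7)/(1 - 7) × (8.4 - 10)/(1 - 10) × (8.4 - 13)/(1 - 13) = 0.023322
L_1(8.4) = (8.4 - 1)/(4 - 1) × (8.4 - 7)/(4 - 7) × (8.4 - 10)/(4 - 10) × (8.4 - 13)/(4 - 13) = -0.156892
L_2(8.4) = (8.4 - 1)/(7 - 1) × (8.4 - 4)/(7 - 4) × (8.4 - 10)/(7 - 10) × (8.4 - 13)/(7 - 13) = 0.739635
L_3(8.4) = (8.4 - 1)/(10 - 1) × (8.4 - 4)/(10 - 4) × (8.4 - 7)/(10 - 7) × (8.4 - 13)/(10 - 13) = 0.431453
L_4(8.4) = (8.4 - 1)/(13 - 1) × (8.4 - 4)/(13 - 4) × (8.4 - 7)/(13 - 7) × (8.4 - 10)/(13 - 10) = -0.037518

P(8.4) = 4×L_0(8.4) + (-9)×L_1(8.4) + 15×L_2(8.4) + (-14)×L_3(8.4) + 2×L_4(8.4)
P(8.4) = 6.484451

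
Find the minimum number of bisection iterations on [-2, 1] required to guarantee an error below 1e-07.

We need (b-a)/2^n ≤ 1e-07
(1 - (-2))/2^n ≤ 1e-07
3/2^n ≤ 1e-07
2^n ≥ 30000000
n ≥ log₂(30000000) = 24.84
n ≥ 25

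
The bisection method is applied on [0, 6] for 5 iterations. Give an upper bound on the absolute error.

Bisection error bound: |error| ≤ (b-a)/2^n
|error| ≤ (6 - 0)/2^5 = 6/2^5
|error| ≤ 0.1875000000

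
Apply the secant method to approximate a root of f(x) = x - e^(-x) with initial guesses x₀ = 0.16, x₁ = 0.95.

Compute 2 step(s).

f(x) = x - e^(-x)
x₀ = 0.16, x₁ = 0.95

Secant formula: x_{n+1} = x_n - f(x_n)(x_n - x_{n-1})/(f(x_n) - f(x_{n-1}))

Iteration 1:
  f(0.160000) = -0.692144
  f(0.950000) = 0.563259
  x_2 = 0.950000 - 0.563259×(0.950000 - 0.160000)/(0.563259 - (-0.692144))
       = 0.595552
Iteration 2:
  f(0.950000) = 0.563259
  f(0.595552) = 0.044294
  x_3 = 0.595552 - 0.044294×(0.595552 - 0.950000)/(0.044294 - 0.563259)
       = 0.565300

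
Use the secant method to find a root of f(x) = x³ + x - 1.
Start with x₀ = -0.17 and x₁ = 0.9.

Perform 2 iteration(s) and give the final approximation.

f(x) = x³ + x - 1
x₀ = -0.17, x₁ = 0.9

Secant formula: x_{n+1} = x_n - f(x_n)(x_n - x_{n-1})/(f(x_n) - f(x_{n-1}))

Iteration 1:
  f(-0.170000) = -1.174913
  f(0.900000) = 0.629000
  x_2 = 0.900000 - 0.629000×(0.900000 - (-0.170000))/(0.629000 - (-1.174913))
       = 0.526906
Iteration 2:
  f(0.900000) = 0.629000
  f(0.526906) = -0.326810
  x_3 = 0.526906 - (-0.326810)×(0.526906 - 0.900000)/(-0.326810 - 0.629000)
       = 0.654474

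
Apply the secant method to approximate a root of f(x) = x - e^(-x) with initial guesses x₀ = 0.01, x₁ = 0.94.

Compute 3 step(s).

f(x) = x - e^(-x)
x₀ = 0.01, x₁ = 0.94

Secant formula: x_{n+1} = x_n - f(x_n)(x_n - x_{n-1})/(f(x_n) - f(x_{n-1}))

Iteration 1:
  f(0.010000) = -0.980050
  f(0.940000) = 0.549372
  x_2 = 0.940000 - 0.549372×(0.940000 - 0.010000)/(0.549372 - (-0.980050))
       = 0.605942
Iteration 2:
  f(0.940000) = 0.549372
  f(0.605942) = 0.060381
  x_3 = 0.605942 - 0.060381×(0.605942 - 0.940000)/(0.060381 - 0.549372)
       = 0.564692
Iteration 3:
  f(0.605942) = 0.060381
  f(0.564692) = -0.003844
  x_4 = 0.564692 - (-0.003844)×(0.564692 - 0.605942)/(-0.003844 - 0.060381)
       = 0.567160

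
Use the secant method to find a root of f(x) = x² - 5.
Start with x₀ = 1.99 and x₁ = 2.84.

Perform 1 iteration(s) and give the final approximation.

f(x) = x² - 5
x₀ = 1.99, x₁ = 2.84

Secant formula: x_{n+1} = x_n - f(x_n)(x_n - x_{n-1})/(f(x_n) - f(x_{n-1}))

Iteration 1:
  f(1.990000) = -1.039900
  f(2.840000) = 3.065600
  x_2 = 2.840000 - 3.065600×(2.840000 - 1.990000)/(3.065600 - (-1.039900))
       = 2.205300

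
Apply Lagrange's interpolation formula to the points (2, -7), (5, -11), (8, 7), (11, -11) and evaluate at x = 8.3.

Lagrange interpolation formula:
P(x) = Σ yᵢ × Lᵢ(x)
where Lᵢ(x) = Π_{j≠i} (x - xⱼ)/(xᵢ - xⱼ)

L_0(8.3) = (8.3 - 5)/(2 - 5) × (8.3 - 8)/(2 - 8) × (8.3 - 11)/(2 - 11) = 0.016500
L_1(8.3) = (8.3 - 2)/(5 - 2) × (8.3 - 8)/(5 - 8) × (8.3 - 11)/(5 - 11) = -0.094500
L_2(8.3) = (8.3 - 2)/(8 - 2) × (8.3 - 5)/(8 - 5) × (8.3 - 11)/(8 - 11) = 1.039500
L_3(8.3) = (8.3 - 2)/(11 - 2) × (8.3 - 5)/(11 - 5) × (8.3 - 8)/(11 - 8) = 0.038500

P(8.3) = (-7)×L_0(8.3) + (-11)×L_1(8.3) + 7×L_2(8.3) + (-11)×L_3(8.3)
P(8.3) = 7.777000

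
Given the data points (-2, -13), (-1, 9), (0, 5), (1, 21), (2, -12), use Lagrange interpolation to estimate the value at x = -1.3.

Lagrange interpolation formula:
P(x) = Σ yᵢ × Lᵢ(x)
where Lᵢ(x) = Π_{j≠i} (x - xⱼ)/(xᵢ - xⱼ)

L_0(-1.3) = (-1.3 - (-1))/(-2 - (-1)) × (-1.3 - 0)/(-2 - 0) × (-1.3 - 1)/(-2 - 1) × (-1.3 - 2)/(-2 - 2) = 0.123338
L_1(-1.3) = (-1.3 - (-2))/(-1 - (-2)) × (-1.3 - 0)/(-1 - 0) × (-1.3 - 1)/(-1 - 1) × (-1.3 - 2)/(-1 - 2) = 1.151150
L_2(-1.3) = (-1.3 - (-2))/(0 - (-2)) × (-1.3 - (-1))/(0 - (-1)) × (-1.3 - 1)/(0 - 1) × (-1.3 - 2)/(0 - 2) = -0.398475
L_3(-1.3) = (-1.3 - (-2))/(1 - (-2)) × (-1.3 - (-1))/(1 - (-1)) × (-1.3 - 0)/(1 - 0) × (-1.3 - 2)/(1 - 2) = 0.150150
L_4(-1.3) = (-1.3 - (-2))/(2 - (-2)) × (-1.3 - (-1))/(2 - (-1)) × (-1.3 - 0)/(2 - 0) × (-1.3 - 1)/(2 - 1) = -0.026163

P(-1.3) = (-13)×L_0(-1.3) + 9×L_1(-1.3) + 5×L_2(-1.3) + 21×L_3(-1.3) + (-12)×L_4(-1.3)
P(-1.3) = 10.231687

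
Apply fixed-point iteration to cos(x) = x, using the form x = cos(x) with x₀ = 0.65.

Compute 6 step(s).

Equation: cos(x) = x
Fixed-point form: x = cos(x)
x₀ = 0.65

x_1 = g(0.650000) = 0.796084
x_2 = g(0.796084) = 0.699511
x_3 = g(0.699511) = 0.765157
x_4 = g(0.765157) = 0.721273
x_5 = g(0.721273) = 0.750965
x_6 = g(0.750965) = 0.731030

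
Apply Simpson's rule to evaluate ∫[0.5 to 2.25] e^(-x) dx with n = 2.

f(x) = e^(-x)
a = 0.5, b = 2.25, n = 2
h = (b - a)/n = 0.875000

Simpson's rule: (h/3)[f(x₀) + 4f(x₁) + 2f(x₂) + ... + f(xₙ)]

x_0 = 0.5000, f(x_0) = 0.606531, coefficient = 1
x_1 = 1.3750, f(x_1) = 0.252840, coefficient = 4
x_2 = 2.2500, f(x_2) = 0.105399, coefficient = 1

I ≈ (0.875000/3) × 1.723288 = 0.502626
Exact value: 0.501131
Error: 0.001494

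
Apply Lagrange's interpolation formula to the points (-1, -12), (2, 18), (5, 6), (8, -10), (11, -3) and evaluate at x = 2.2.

Lagrange interpolation formula:
P(x) = Σ yᵢ × Lᵢ(x)
where Lᵢ(x) = Π_{j≠i} (x - xⱼ)/(xᵢ - xⱼ)

L_0(2.2) = (2.2 - 2)/(-1 - 2) × (2.2 - 5)/(-1 - 5) × (2.2 - 8)/(-1 - 8) × (2.2 - 11)/(-1 - 11) = -0.014703
L_1(2.2) = (2.2 - (-1))/(2 - (-1)) × (2.2 - 5)/(2 - 5) × (2.2 - 8)/(2 - 8) × (2.2 - 11)/(2 - 11) = 0.940984
L_2(2.2) = (2.2 - (-1))/(5 - (-1)) × (2.2 - 2)/(5 - 2) × (2.2 - 8)/(5 - 8) × (2.2 - 11)/(5 - 11) = 0.100820
L_3(2.2) = (2.2 - (-1))/(8 - (-1)) × (2.2 - 2)/(8 - 2) × (2.2 - 5)/(8 - 5) × (2.2 - 11)/(8 - 11) = -0.032448
L_4(2.2) = (2.2 - (-1))/(11 - (-1)) × (2.2 - 2)/(11 - 2) × (2.2 - 5)/(11 - 5) × (2.2 - 8)/(11 - 8) = 0.005347

P(2.2) = (-12)×L_0(2.2) + 18×L_1(2.2) + 6×L_2(2.2) + (-10)×L_3(2.2) + (-3)×L_4(2.2)
P(2.2) = 18.027509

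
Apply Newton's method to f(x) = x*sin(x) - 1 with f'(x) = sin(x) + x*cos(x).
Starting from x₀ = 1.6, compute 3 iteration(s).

f(x) = x*sin(x) - 1
f'(x) = sin(x) + x*cos(x)
x₀ = 1.6

Newton-Raphson formula: x_{n+1} = x_n - f(x_n)/f'(x_n)

Iteration 1:
  f(1.600000) = 0.599318
  f'(1.600000) = 0.952854
  x_1 = 1.600000 - 0.599318/0.952854 = 0.971029
Iteration 2:
  f(0.971029) = -0.198448
  f'(0.971029) = 1.373565
  x_2 = 0.971029 - (-0.198448)/1.373565 = 1.115505
Iteration 3:
  f(1.115505) = 0.001872
  f'(1.115505) = 1.388647
  x_3 = 1.115505 - 0.001872/1.388647 = 1.114157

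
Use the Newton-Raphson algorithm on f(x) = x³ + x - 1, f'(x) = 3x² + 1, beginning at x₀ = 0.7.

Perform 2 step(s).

f(x) = x³ + x - 1
f'(x) = 3x² + 1
x₀ = 0.7

Newton-Raphson formula: x_{n+1} = x_n - f(x_n)/f'(x_n)

Iteration 1:
  f(0.700000) = 0.043000
  f'(0.700000) = 2.470000
  x_1 = 0.700000 - 0.043000/2.470000 = 0.682591
Iteration 2:
  f(0.682591) = 0.000631
  f'(0.682591) = 2.397792
  x_2 = 0.682591 - 0.000631/2.397792 = 0.682328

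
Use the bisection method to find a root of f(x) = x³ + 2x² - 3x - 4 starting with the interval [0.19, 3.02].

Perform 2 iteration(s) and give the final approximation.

f(x) = x³ + 2x² - 3x - 4
Initial interval: [0.19, 3.02]

Iteration 1:
  c_1 = (0.190000 + 3.020000)/2 = 1.605000
  f(c_1) = f(1.605000) = 0.471570
  f(a) × f(c) < 0, new interval: [0.190000, 1.605000]
Iteration 2:
  c_2 = (0.190000 + 1.605000)/2 = 0.897500
  f(c_2) = f(0.897500) = -4.358546
  f(a) × f(c) ≥ 0, new interval: [0.897500, 1.605000]

After 2 iteration(s), the approximation is c_2 = 0.897500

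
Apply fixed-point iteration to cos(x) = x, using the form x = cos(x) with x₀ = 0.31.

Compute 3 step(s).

Equation: cos(x) = x
Fixed-point form: x = cos(x)
x₀ = 0.31

x_1 = g(0.310000) = 0.952334
x_2 = g(0.952334) = 0.579783
x_3 = g(0.579783) = 0.836581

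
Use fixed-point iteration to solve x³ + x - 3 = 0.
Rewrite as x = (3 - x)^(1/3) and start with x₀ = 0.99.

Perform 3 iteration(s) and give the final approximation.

Equation: x³ + x - 3 = 0
Fixed-point form: x = (3 - x)^(1/3)
x₀ = 0.99

x_1 = g(0.990000) = 1.262017
x_2 = g(1.262017) = 1.202306
x_3 = g(1.202306) = 1.215921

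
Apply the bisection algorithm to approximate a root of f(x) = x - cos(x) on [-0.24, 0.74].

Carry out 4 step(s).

f(x) = x - cos(x)
Initial interval: [-0.24, 0.74]

Iteration 1:
  c_1 = (-0.240000 + 0.740000)/2 = 0.250000
  f(c_1) = f(0.250000) = -0.718912
  f(a) × f(c) ≥ 0, new interval: [0.250000, 0.740000]
Iteration 2:
  c_2 = (0.250000 + 0.740000)/2 = 0.495000
  f(c_2) = f(0.495000) = -0.384969
  f(a) × f(c) ≥ 0, new interval: [0.495000, 0.740000]
Iteration 3:
  c_3 = (0.495000 + 0.740000)/2 = 0.617500
  f(c_3) = f(0.617500) = -0.197828
  f(a) × f(c) ≥ 0, new interval: [0.617500, 0.740000]
Iteration 4:
  c_4 = (0.617500 + 0.740000)/2 = 0.678750
  f(c_4) = f(0.678750) = -0.099608
  f(a) × f(c) ≥ 0, new interval: [0.678750, 0.740000]

After 4 iteration(s), the approximation is c_4 = 0.678750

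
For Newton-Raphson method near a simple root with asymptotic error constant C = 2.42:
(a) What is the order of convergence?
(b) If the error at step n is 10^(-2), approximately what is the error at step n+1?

(a) Newton-Raphson has quadratic (order 2) convergence near simple roots.
    This means |e_{n+1}| ≈ C|e_n|².

(b) With |e_n| = 10^(-2) and C = 2.42:
    |e_{n+1}| ≈ 2.42 × (10^(-2))² = 2.42 × 10^(-4)

(a) 2 (quadratic); (b) |e_{n+1}| ≈ 2.420e-04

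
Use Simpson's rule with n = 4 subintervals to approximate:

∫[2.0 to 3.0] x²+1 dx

f(x) = x²+1
a = 2.0, b = 3.0, n = 4
h = (b - a)/n = 0.250000

Simpson's rule: (h/3)[f(x₀) + 4f(x₁) + 2f(x₂) + ... + f(xₙ)]

x_0 = 2.0000, f(x_0) = 5.000000, coefficient = 1
x_1 = 2.2500, f(x_1) = 6.062500, coefficient = 4
x_2 = 2.5000, f(x_2) = 7.250000, coefficient = 2
x_3 = 2.7500, f(x_3) = 8.562500, coefficient = 4
x_4 = 3.0000, f(x_4) = 10.000000, coefficient = 1

I ≈ (0.250000/3) × 88.000000 = 7.333333
Exact value: 7.333333
Error: 0.000000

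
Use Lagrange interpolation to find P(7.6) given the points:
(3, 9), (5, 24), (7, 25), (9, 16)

Lagrange interpolation formula:
P(x) = Σ yᵢ × Lᵢ(x)
where Lᵢ(x) = Π_{j≠i} (x - xⱼ)/(xᵢ - xⱼ)

L_0(7.6) = (7.6 - 5)/(3 - 5) × (7.6 - 7)/(3 - 7) × (7.6 - 9)/(3 - 9) = 0.045500
L_1(7.6) = (7.6 - 3)/(5 - 3) × (7.6 - 7)/(5 - 7) × (7.6 - 9)/(5 - 9) = -0.241500
L_2(7.6) = (7.6 - 3)/(7 - 3) × (7.6 - 5)/(7 - 5) × (7.6 - 9)/(7 - 9) = 1.046500
L_3(7.6) = (7.6 - 3)/(9 - 3) × (7.6 - 5)/(9 - 5) × (7.6 - 7)/(9 - 7) = 0.149500

P(7.6) = 9×L_0(7.6) + 24×L_1(7.6) + 25×L_2(7.6) + 16×L_3(7.6)
P(7.6) = 23.168000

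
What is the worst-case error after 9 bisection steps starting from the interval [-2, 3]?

Bisection error bound: |error| ≤ (b-a)/2^n
|error| ≤ (3 - (-2))/2^9 = 5/2^9
|error| ≤ 0.0097656250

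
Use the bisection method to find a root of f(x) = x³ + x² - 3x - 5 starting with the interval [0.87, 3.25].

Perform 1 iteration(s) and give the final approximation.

f(x) = x³ + x² - 3x - 5
Initial interval: [0.87, 3.25]

Iteration 1:
  c_1 = (0.870000 + 3.250000)/2 = 2.060000
  f(c_1) = f(2.060000) = 1.805416
  f(a) × f(c) < 0, new interval: [0.870000, 2.060000]

After 1 iteration(s), the approximation is c_1 = 2.060000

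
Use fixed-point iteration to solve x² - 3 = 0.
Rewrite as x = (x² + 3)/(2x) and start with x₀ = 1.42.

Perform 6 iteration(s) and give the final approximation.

Equation: x² - 3 = 0
Fixed-point form: x = (x² + 3)/(2x)
x₀ = 1.42

x_1 = g(1.420000) = 1.766338
x_2 = g(1.766338) = 1.732384
x_3 = g(1.732384) = 1.732051
x_4 = g(1.732051) = 1.732051
x_5 = g(1.732051) = 1.732051
x_6 = g(1.732051) = 1.732051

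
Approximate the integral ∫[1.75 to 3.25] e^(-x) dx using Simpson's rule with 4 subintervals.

f(x) = e^(-x)
a = 1.75, b = 3.25, n = 4
h = (b - a)/n = 0.375000

Simpson's rule: (h/3)[f(x₀) + 4f(x₁) + 2f(x₂) + ... + f(xₙ)]

x_0 = 1.7500, f(x_0) = 0.173774, coefficient = 1
x_1 = 2.1250, f(x_1) = 0.119433, coefficient = 4
x_2 = 2.5000, f(x_2) = 0.082085, coefficient = 2
x_3 = 2.8750, f(x_3) = 0.056416, coefficient = 4
x_4 = 3.2500, f(x_4) = 0.038774, coefficient = 1

I ≈ (0.375000/3) × 1.080115 = 0.135014
Exact value: 0.135000
Error: 0.000015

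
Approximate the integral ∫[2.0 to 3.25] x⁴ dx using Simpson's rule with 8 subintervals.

f(x) = x⁴
a = 2.0, b = 3.25, n = 8
h = (b - a)/n = 0.156250

Simpson's rule: (h/3)[f(x₀) + 4f(x₁) + 2f(x₂) + ... + f(xₙ)]

x_0 = 2.0000, f(x_0) = 16.000000, coefficient = 1
x_1 = 2.1562, f(x_1) = 21.617051, coefficient = 4
x_2 = 2.3125, f(x_2) = 28.597427, coefficient = 2
x_3 = 2.4688, f(x_3) = 37.145692, coefficient = 4
x_4 = 2.6250, f(x_4) = 47.480713, coefficient = 2
x_5 = 2.7812, f(x_5) = 59.835664, coefficient = 4
x_6 = 2.9375, f(x_6) = 74.458023, coefficient = 2
x_7 = 3.0938, f(x_7) = 91.609574, coefficient = 4
x_8 = 3.2500, f(x_8) = 111.566406, coefficient = 1

I ≈ (0.156250/3) × 1269.470657 = 66.118263
Exact value: 66.118164
Error: 0.000099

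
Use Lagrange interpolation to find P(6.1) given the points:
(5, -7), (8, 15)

Lagrange interpolation formula:
P(x) = Σ yᵢ × Lᵢ(x)
where Lᵢ(x) = Π_{j≠i} (x - xⱼ)/(xᵢ - xⱼ)

L_0(6.1) = (6.1 - 8)/(5 - 8) = 0.633333
L_1(6.1) = (6.1 - 5)/(8 - 5) = 0.366667

P(6.1) = (-7)×L_0(6.1) + 15×L_1(6.1)
P(6.1) = 1.066667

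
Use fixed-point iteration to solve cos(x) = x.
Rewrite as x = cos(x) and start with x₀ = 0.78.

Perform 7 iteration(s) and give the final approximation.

Equation: cos(x) = x
Fixed-point form: x = cos(x)
x₀ = 0.78

x_1 = g(0.780000) = 0.710914
x_2 = g(0.710914) = 0.757766
x_3 = g(0.757766) = 0.726373
x_4 = g(0.726373) = 0.747588
x_5 = g(0.747588) = 0.733331
x_6 = g(0.733331) = 0.742949
x_7 = g(0.742949) = 0.736477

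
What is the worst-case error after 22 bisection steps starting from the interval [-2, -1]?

Bisection error bound: |error| ≤ (b-a)/2^n
|error| ≤ (-1 - (-2))/2^22 = 1/2^22
|error| ≤ 0.0000002384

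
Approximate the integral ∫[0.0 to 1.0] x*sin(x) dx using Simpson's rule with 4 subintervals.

f(x) = x*sin(x)
a = 0.0, b = 1.0, n = 4
h = (b - a)/n = 0.250000

Simpson's rule: (h/3)[f(x₀) + 4f(x₁) + 2f(x₂) + ... + f(xₙ)]

x_0 = 0.0000, f(x_0) = 0.000000, coefficient = 1
x_1 = 0.2500, f(x_1) = 0.061851, coefficient = 4
x_2 = 0.5000, f(x_2) = 0.239713, coefficient = 2
x_3 = 0.7500, f(x_3) = 0.511229, coefficient = 4
x_4 = 1.0000, f(x_4) = 0.841471, coefficient = 1

I ≈ (0.250000/3) × 3.613217 = 0.301101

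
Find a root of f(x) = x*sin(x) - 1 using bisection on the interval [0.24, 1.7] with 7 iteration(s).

f(x) = x*sin(x) - 1
Initial interval: [0.24, 1.7]

Iteration 1:
  c_1 = (0.240000 + 1.700000)/2 = 0.970000
  f(c_1) = f(0.970000) = -0.199861
  f(a) × f(c) ≥ 0, new interval: [0.970000, 1.700000]
Iteration 2:
  c_2 = (0.970000 + 1.700000)/2 = 1.335000
  f(c_2) = f(1.335000) = 0.298059
  f(a) × f(c) < 0, new interval: [0.970000, 1.335000]
Iteration 3:
  c_3 = (0.970000 + 1.335000)/2 = 1.152500
  f(c_3) = f(1.152500) = 0.053134
  f(a) × f(c) < 0, new interval: [0.970000, 1.152500]
Iteration 4:
  c_4 = (0.970000 + 1.152500)/2 = 1.061250
  f(c_4) = f(1.061250) = -0.073565
  f(a) × f(c) ≥ 0, new interval: [1.061250, 1.152500]
Iteration 5:
  c_5 = (1.061250 + 1.152500)/2 = 1.106875
  f(c_5) = f(1.106875) = -0.010116
  f(a) × f(c) ≥ 0, new interval: [1.106875, 1.152500]
Iteration 6:
  c_6 = (1.106875 + 1.152500)/2 = 1.129687
  f(c_6) = f(1.129687) = 0.021552
  f(a) × f(c) < 0, new interval: [1.106875, 1.129687]
Iteration 7:
  c_7 = (1.106875 + 1.129687)/2 = 1.118281
  f(c_7) = f(1.118281) = 0.005727
  f(a) × f(c) < 0, new interval: [1.106875, 1.118281]

After 7 iteration(s), the approximation is c_7 = 1.118281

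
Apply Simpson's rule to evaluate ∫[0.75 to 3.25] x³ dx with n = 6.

f(x) = x³
a = 0.75, b = 3.25, n = 6
h = (b - a)/n = 0.416667

Simpson's rule: (h/3)[f(x₀) + 4f(x₁) + 2f(x₂) + ... + f(xₙ)]

x_0 = 0.7500, f(x_0) = 0.421875, coefficient = 1
x_1 = 1.1667, f(x_1) = 1.587963, coefficient = 4
x_2 = 1.5833, f(x_2) = 3.969329, coefficient = 2
x_3 = 2.0000, f(x_3) = 8.000000, coefficient = 4
x_4 = 2.4167, f(x_4) = 14.114005, coefficient = 2
x_5 = 2.8333, f(x_5) = 22.745370, coefficient = 4
x_6 = 3.2500, f(x_6) = 34.328125, coefficient = 1

I ≈ (0.416667/3) × 200.250000 = 27.812500
Exact value: 27.812500
Error: 0.000000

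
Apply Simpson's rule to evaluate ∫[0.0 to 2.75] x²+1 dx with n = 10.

f(x) = x²+1
a = 0.0, b = 2.75, n = 10
h = (b - a)/n = 0.275000

Simpson's rule: (h/3)[f(x₀) + 4f(x₁) + 2f(x₂) + ... + f(xₙ)]

x_0 = 0.0000, f(x_0) = 1.000000, coefficient = 1
x_1 = 0.2750, f(x_1) = 1.075625, coefficient = 4
x_2 = 0.5500, f(x_2) = 1.302500, coefficient = 2
x_3 = 0.8250, f(x_3) = 1.680625, coefficient = 4
x_4 = 1.1000, f(x_4) = 2.210000, coefficient = 2
x_5 = 1.3750, f(x_5) = 2.890625, coefficient = 4
x_6 = 1.6500, f(x_6) = 3.722500, coefficient = 2
x_7 = 1.9250, f(x_7) = 4.705625, coefficient = 4
x_8 = 2.2000, f(x_8) = 5.840000, coefficient = 2
x_9 = 2.4750, f(x_9) = 7.125625, coefficient = 4
x_10 = 2.7500, f(x_10) = 8.562500, coefficient = 1

I ≈ (0.275000/3) × 105.625000 = 9.682292
Exact value: 9.682292
Error: 0.000000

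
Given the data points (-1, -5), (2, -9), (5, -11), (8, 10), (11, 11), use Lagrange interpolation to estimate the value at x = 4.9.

Lagrange interpolation formula:
P(x) = Σ yᵢ × Lᵢ(x)
where Lᵢ(x) = Π_{j≠i} (x - xⱼ)/(xᵢ - xⱼ)

L_0(4.9) = (4.9 - 2)/(-1 - 2) × (4.9 - 5)/(-1 - 5) × (4.9 - 8)/(-1 - 8) × (4.9 - 11)/(-1 - 11) = -0.002821
L_1(4.9) = (4.9 - (-1))/(2 - (-1)) × (4.9 - 5)/(2 - 5) × (4.9 - 8)/(2 - 8) × (4.9 - 11)/(2 - 11) = 0.022957
L_2(4.9) = (4.9 - (-1))/(5 - (-1)) × (4.9 - 2)/(5 - 2) × (4.9 - 8)/(5 - 8) × (4.9 - 11)/(5 - 11) = 0.998611
L_3(4.9) = (4.9 - (-1))/(8 - (-1)) × (4.9 - 2)/(8 - 2) × (4.9 - 5)/(8 - 5) × (4.9 - 11)/(8 - 11) = -0.021476
L_4(4.9) = (4.9 - (-1))/(11 - (-1)) × (4.9 - 2)/(11 - 2) × (4.9 - 5)/(11 - 5) × (4.9 - 8)/(11 - 8) = 0.002728

P(4.9) = (-5)×L_0(4.9) + (-9)×L_1(4.9) + (-11)×L_2(4.9) + 10×L_3(4.9) + 11×L_4(4.9)
P(4.9) = -11.361972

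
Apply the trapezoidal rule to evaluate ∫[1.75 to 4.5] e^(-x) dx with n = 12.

f(x) = e^(-x)
a = 1.75, b = 4.5, n = 12
h = (b - a)/n = 0.229167

Trapezoidal rule: (h/2)[f(x₀) + 2f(x₁) + 2f(x₂) + ... + f(xₙ)]

x_0 = 1.7500, f(x_0) = 0.173774, coefficient = 1
x_1 = 1.9792, f(x_1) = 0.138184, coefficient = 2
x_2 = 2.2083, f(x_2) = 0.109884, coefficient = 2
x_3 = 2.4375, f(x_3) = 0.087379, coefficient = 2
x_4 = 2.6667, f(x_4) = 0.069483, coefficient = 2
x_5 = 2.8958, f(x_5) = 0.055253, coefficient = 2
x_6 = 3.1250, f(x_6) = 0.043937, coefficient = 2
x_7 = 3.3542, f(x_7) = 0.034938, coefficient = 2
x_8 = 3.5833, f(x_8) = 0.027783, coefficient = 2
x_9 = 3.8125, f(x_9) = 0.022093, coefficient = 2
x_10 = 4.0417, f(x_10) = 0.017568, coefficient = 2
x_11 = 4.2708, f(x_11) = 0.013970, coefficient = 2
x_12 = 4.5000, f(x_12) = 0.011109, coefficient = 1

I ≈ (0.229167/2) × 1.425829 = 0.163376
Exact value: 0.162665
Error: 0.000711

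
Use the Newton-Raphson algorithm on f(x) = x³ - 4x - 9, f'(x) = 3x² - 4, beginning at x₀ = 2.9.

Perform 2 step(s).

f(x) = x³ - 4x - 9
f'(x) = 3x² - 4
x₀ = 2.9

Newton-Raphson formula: x_{n+1} = x_n - f(x_n)/f'(x_n)

Iteration 1:
  f(2.900000) = 3.789000
  f'(2.900000) = 21.230000
  x_1 = 2.900000 - 3.789000/21.230000 = 2.721526
Iteration 2:
  f(2.721526) = 0.271435
  f'(2.721526) = 18.220114
  x_2 = 2.721526 - 0.271435/18.220114 = 2.706629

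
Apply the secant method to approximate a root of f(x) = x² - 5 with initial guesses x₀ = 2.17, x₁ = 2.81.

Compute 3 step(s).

f(x) = x² - 5
x₀ = 2.17, x₁ = 2.81

Secant formula: x_{n+1} = x_n - f(x_n)(x_n - x_{n-1})/(f(x_n) - f(x_{n-1}))

Iteration 1:
  f(2.170000) = -0.291100
  f(2.810000) = 2.896100
  x_2 = 2.810000 - 2.896100×(2.810000 - 2.170000)/(2.896100 - (-0.291100))
       = 2.228454
Iteration 2:
  f(2.810000) = 2.896100
  f(2.228454) = -0.033994
  x_3 = 2.228454 - (-0.033994)×(2.228454 - 2.810000)/(-0.033994 - 2.896100)
       = 2.235201
Iteration 3:
  f(2.228454) = -0.033994
  f(2.235201) = -0.003878
  x_4 = 2.235201 - (-0.003878)×(2.235201 - 2.228454)/(-0.003878 - (-0.033994))
       = 2.236069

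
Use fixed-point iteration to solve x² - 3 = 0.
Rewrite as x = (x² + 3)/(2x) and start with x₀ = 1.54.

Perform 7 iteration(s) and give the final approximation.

Equation: x² - 3 = 0
Fixed-point form: x = (x² + 3)/(2x)
x₀ = 1.54

x_1 = g(1.540000) = 1.744026
x_2 = g(1.744026) = 1.732092
x_3 = g(1.732092) = 1.732051
x_4 = g(1.732051) = 1.732051
x_5 = g(1.732051) = 1.732051
x_6 = g(1.732051) = 1.732051
x_7 = g(1.732051) = 1.732051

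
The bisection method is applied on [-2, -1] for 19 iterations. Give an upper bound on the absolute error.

Bisection error bound: |error| ≤ (b-a)/2^n
|error| ≤ (-1 - (-2))/2^19 = 1/2^19
|error| ≤ 0.0000019073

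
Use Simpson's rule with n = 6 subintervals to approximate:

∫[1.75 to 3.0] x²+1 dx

f(x) = x²+1
a = 1.75, b = 3.0, n = 6
h = (b - a)/n = 0.208333

Simpson's rule: (h/3)[f(x₀) + 4f(x₁) + 2f(x₂) + ... + f(xₙ)]

x_0 = 1.7500, f(x_0) = 4.062500, coefficient = 1
x_1 = 1.9583, f(x_1) = 4.835069, coefficient = 4
x_2 = 2.1667, f(x_2) = 5.694444, coefficient = 2
x_3 = 2.3750, f(x_3) = 6.640625, coefficient = 4
x_4 = 2.5833, f(x_4) = 7.673611, coefficient = 2
x_5 = 2.7917, f(x_5) = 8.793403, coefficient = 4
x_6 = 3.0000, f(x_6) = 10.000000, coefficient = 1

I ≈ (0.208333/3) × 121.875000 = 8.463542
Exact value: 8.463542
Error: 0.000000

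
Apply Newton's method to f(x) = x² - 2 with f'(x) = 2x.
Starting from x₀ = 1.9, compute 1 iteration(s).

f(x) = x² - 2
f'(x) = 2x
x₀ = 1.9

Newton-Raphson formula: x_{n+1} = x_n - f(x_n)/f'(x_n)

Iteration 1:
  f(1.900000) = 1.610000
  f'(1.900000) = 3.800000
  x_1 = 1.900000 - 1.610000/3.800000 = 1.476316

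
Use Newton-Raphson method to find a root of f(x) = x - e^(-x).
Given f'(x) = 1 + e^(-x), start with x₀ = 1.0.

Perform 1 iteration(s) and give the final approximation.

f(x) = x - e^(-x)
f'(x) = 1 + e^(-x)
x₀ = 1.0

Newton-Raphson formula: x_{n+1} = x_n - f(x_n)/f'(x_n)

Iteration 1:
  f(1.000000) = 0.632121
  f'(1.000000) = 1.367879
  x_1 = 1.000000 - 0.632121/1.367879 = 0.537883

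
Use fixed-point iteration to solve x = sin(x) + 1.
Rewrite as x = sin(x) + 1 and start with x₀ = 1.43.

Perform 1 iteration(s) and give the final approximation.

Equation: x = sin(x) + 1
Fixed-point form: x = sin(x) + 1
x₀ = 1.43

x_1 = g(1.430000) = 1.990105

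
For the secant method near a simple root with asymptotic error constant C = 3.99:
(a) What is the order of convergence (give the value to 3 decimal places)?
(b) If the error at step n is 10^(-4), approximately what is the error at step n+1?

(a) Secant method has superlinear convergence with order φ = (1+√5)/2 ≈ 1.618.
    This means |e_{n+1}| ≈ C|e_n|^1.618.

(b) With |e_n| = 10^(-4) and C = 3.99:
    |e_{n+1}| ≈ 3.99 × (10^(-4))^1.618 = 3.99 × 10^(-6.47)

(a) ≈ 1.618 (golden ratio); (b) |e_{n+1}| ≈ 1.345e-06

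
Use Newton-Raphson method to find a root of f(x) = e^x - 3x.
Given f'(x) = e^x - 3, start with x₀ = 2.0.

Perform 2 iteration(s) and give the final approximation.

f(x) = e^x - 3x
f'(x) = e^x - 3
x₀ = 2.0

Newton-Raphson formula: x_{n+1} = x_n - f(x_n)/f'(x_n)

Iteration 1:
  f(2.000000) = 1.389056
  f'(2.000000) = 4.389056
  x_1 = 2.000000 - 1.389056/4.389056 = 1.683518
Iteration 2:
  f(1.683518) = 0.333912
  f'(1.683518) = 2.384467
  x_2 = 1.683518 - 0.333912/2.384467 = 1.543482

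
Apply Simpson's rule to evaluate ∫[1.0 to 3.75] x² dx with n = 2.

f(x) = x²
a = 1.0, b = 3.75, n = 2
h = (b - a)/n = 1.375000

Simpson's rule: (h/3)[f(x₀) + 4f(x₁) + 2f(x₂) + ... + f(xₙ)]

x_0 = 1.0000, f(x_0) = 1.000000, coefficient = 1
x_1 = 2.3750, f(x_1) = 5.640625, coefficient = 4
x_2 = 3.7500, f(x_2) = 14.062500, coefficient = 1

I ≈ (1.375000/3) × 37.625000 = 17.244792
Exact value: 17.244792
Error: 0.000000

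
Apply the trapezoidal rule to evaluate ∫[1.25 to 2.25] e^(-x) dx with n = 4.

f(x) = e^(-x)
a = 1.25, b = 2.25, n = 4
h = (b - a)/n = 0.250000

Trapezoidal rule: (h/2)[f(x₀) + 2f(x₁) + 2f(x₂) + ... + f(xₙ)]

x_0 = 1.2500, f(x_0) = 0.286505, coefficient = 1
x_1 = 1.5000, f(x_1) = 0.223130, coefficient = 2
x_2 = 1.7500, f(x_2) = 0.173774, coefficient = 2
x_3 = 2.0000, f(x_3) = 0.135335, coefficient = 2
x_4 = 2.2500, f(x_4) = 0.105399, coefficient = 1

I ≈ (0.250000/2) × 1.456383 = 0.182048
Exact value: 0.181106
Error: 0.000942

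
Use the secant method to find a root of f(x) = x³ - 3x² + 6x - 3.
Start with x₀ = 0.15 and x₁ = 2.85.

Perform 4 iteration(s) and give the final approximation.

f(x) = x³ - 3x² + 6x - 3
x₀ = 0.15, x₁ = 2.85

Secant formula: x_{n+1} = x_n - f(x_n)(x_n - x_{n-1})/(f(x_n) - f(x_{n-1}))

Iteration 1:
  f(0.150000) = -2.164125
  f(2.850000) = 12.881625
  x_2 = 2.850000 - 12.881625×(2.850000 - 0.150000)/(12.881625 - (-2.164125))
       = 0.538358
Iteration 2:
  f(2.850000) = 12.881625
  f(0.538358) = -0.483308
  x_3 = 0.538358 - (-0.483308)×(0.538358 - 2.850000)/(-0.483308 - 12.881625)
       = 0.621953
Iteration 3:
  f(0.538358) = -0.483308
  f(0.621953) = -0.188173
  x_4 = 0.621953 - (-0.188173)×(0.621953 - 0.538358)/(-0.188173 - (-0.483308))
       = 0.675251
Iteration 4:
  f(0.621953) = -0.188173
  f(0.675251) = -0.008496
  x_5 = 0.675251 - (-0.008496)×(0.675251 - 0.621953)/(-0.008496 - (-0.188173))
       = 0.677771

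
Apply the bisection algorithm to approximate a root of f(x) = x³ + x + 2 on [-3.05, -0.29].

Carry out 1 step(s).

f(x) = x³ + x + 2
Initial interval: [-3.05, -0.29]

Iteration 1:
  c_1 = (-3.050000 + (-0.290000))/2 = -1.670000
  f(c_1) = f(-1.670000) = -4.327463
  f(a) × f(c) ≥ 0, new interval: [-1.670000, -0.290000]

After 1 iteration(s), the approximation is c_1 = -1.670000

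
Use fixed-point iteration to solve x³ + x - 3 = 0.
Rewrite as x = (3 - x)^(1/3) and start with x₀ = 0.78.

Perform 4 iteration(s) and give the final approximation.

Equation: x³ + x - 3 = 0
Fixed-point form: x = (3 - x)^(1/3)
x₀ = 0.78

x_1 = g(0.780000) = 1.304521
x_2 = g(1.304521) = 1.192424
x_3 = g(1.192424) = 1.218145
x_4 = g(1.218145) = 1.212339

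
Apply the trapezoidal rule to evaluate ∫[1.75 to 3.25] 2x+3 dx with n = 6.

f(x) = 2x+3
a = 1.75, b = 3.25, n = 6
h = (b - a)/n = 0.250000

Trapezoidal rule: (h/2)[f(x₀) + 2f(x₁) + 2f(x₂) + ... + f(xₙ)]

x_0 = 1.7500, f(x_0) = 6.500000, coefficient = 1
x_1 = 2.0000, f(x_1) = 7.000000, coefficient = 2
x_2 = 2.2500, f(x_2) = 7.500000, coefficient = 2
x_3 = 2.5000, f(x_3) = 8.000000, coefficient = 2
x_4 = 2.7500, f(x_4) = 8.500000, coefficient = 2
x_5 = 3.0000, f(x_5) = 9.000000, coefficient = 2
x_6 = 3.2500, f(x_6) = 9.500000, coefficient = 1

I ≈ (0.250000/2) × 96.000000 = 12.000000
Exact value: 12.000000
Error: 0.000000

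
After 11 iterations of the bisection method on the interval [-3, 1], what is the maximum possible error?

Bisection error bound: |error| ≤ (b-a)/2^n
|error| ≤ (1 - (-3))/2^11 = 4/2^11
|error| ≤ 0.0019531250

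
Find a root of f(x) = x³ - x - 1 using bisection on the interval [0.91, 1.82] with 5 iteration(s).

f(x) = x³ - x - 1
Initial interval: [0.91, 1.82]

Iteration 1:
  c_1 = (0.910000 + 1.820000)/2 = 1.365000
  f(c_1) = f(1.365000) = 0.178302
  f(a) × f(c) < 0, new interval: [0.910000, 1.365000]
Iteration 2:
  c_2 = (0.910000 + 1.365000)/2 = 1.137500
  f(c_2) = f(1.137500) = -0.665682
  f(a) × f(c) ≥ 0, new interval: [1.137500, 1.365000]
Iteration 3:
  c_3 = (1.137500 + 1.365000)/2 = 1.251250
  f(c_3) = f(1.251250) = -0.292260
  f(a) × f(c) ≥ 0, new interval: [1.251250, 1.365000]
Iteration 4:
  c_4 = (1.251250 + 1.365000)/2 = 1.308125
  f(c_4) = f(1.308125) = -0.069673
  f(a) × f(c) ≥ 0, new interval: [1.308125, 1.365000]
Iteration 5:
  c_5 = (1.308125 + 1.365000)/2 = 1.336562
  f(c_5) = f(1.336562) = 0.051072
  f(a) × f(c) < 0, new interval: [1.308125, 1.336562]

After 5 iteration(s), the approximation is c_5 = 1.336562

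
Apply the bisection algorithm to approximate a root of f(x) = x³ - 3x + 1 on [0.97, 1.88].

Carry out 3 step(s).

f(x) = x³ - 3x + 1
Initial interval: [0.97, 1.88]

Iteration 1:
  c_1 = (0.970000 + 1.880000)/2 = 1.425000
  f(c_1) = f(1.425000) = -0.381359
  f(a) × f(c) ≥ 0, new interval: [1.425000, 1.880000]
Iteration 2:
  c_2 = (1.425000 + 1.880000)/2 = 1.652500
  f(c_2) = f(1.652500) = 0.555075
  f(a) × f(c) < 0, new interval: [1.425000, 1.652500]
Iteration 3:
  c_3 = (1.425000 + 1.652500)/2 = 1.538750
  f(c_3) = f(1.538750) = 0.027128
  f(a) × f(c) < 0, new interval: [1.425000, 1.538750]

After 3 iteration(s), the approximation is c_3 = 1.538750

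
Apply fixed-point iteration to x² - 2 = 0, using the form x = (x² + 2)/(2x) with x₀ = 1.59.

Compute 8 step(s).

Equation: x² - 2 = 0
Fixed-point form: x = (x² + 2)/(2x)
x₀ = 1.59

x_1 = g(1.590000) = 1.423931
x_2 = g(1.423931) = 1.414247
x_3 = g(1.414247) = 1.414214
x_4 = g(1.414214) = 1.414214
x_5 = g(1.414214) = 1.414214
x_6 = g(1.414214) = 1.414214
x_7 = g(1.414214) = 1.414214
x_8 = g(1.414214) = 1.414214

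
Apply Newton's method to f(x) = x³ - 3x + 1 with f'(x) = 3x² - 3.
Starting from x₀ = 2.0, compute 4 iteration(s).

f(x) = x³ - 3x + 1
f'(x) = 3x² - 3
x₀ = 2.0

Newton-Raphson formula: x_{n+1} = x_n - f(x_n)/f'(x_n)

Iteration 1:
  f(2.000000) = 3.000000
  f'(2.000000) = 9.000000
  x_1 = 2.000000 - 3.000000/9.000000 = 1.666667
Iteration 2:
  f(1.666667) = 0.629630
  f'(1.666667) = 5.333333
  x_2 = 1.666667 - 0.629630/5.333333 = 1.548611
Iteration 3:
  f(1.548611) = 0.068040
  f'(1.548611) = 4.194589
  x_3 = 1.548611 - 0.068040/4.194589 = 1.532390
Iteration 4:
  f(1.532390) = 0.001218
  f'(1.532390) = 4.044659
  x_4 = 1.532390 - 0.001218/4.044659 = 1.532089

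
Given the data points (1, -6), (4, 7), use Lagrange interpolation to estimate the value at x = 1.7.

Lagrange interpolation formula:
P(x) = Σ yᵢ × Lᵢ(x)
where Lᵢ(x) = Π_{j≠i} (x - xⱼ)/(xᵢ - xⱼ)

L_0(1.7) = (1.7 - 4)/(1 - 4) = 0.766667
L_1(1.7) = (1.7 - 1)/(4 - 1) = 0.233333

P(1.7) = (-6)×L_0(1.7) + 7×L_1(1.7)
P(1.7) = -2.966667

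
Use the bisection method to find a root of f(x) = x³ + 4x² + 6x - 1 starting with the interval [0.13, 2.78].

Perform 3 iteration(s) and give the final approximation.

f(x) = x³ + 4x² + 6x - 1
Initial interval: [0.13, 2.78]

Iteration 1:
  c_1 = (0.130000 + 2.780000)/2 = 1.455000
  f(c_1) = f(1.455000) = 19.278371
  f(a) × f(c) < 0, new interval: [0.130000, 1.455000]
Iteration 2:
  c_2 = (0.130000 + 1.455000)/2 = 0.792500
  f(c_2) = f(0.792500) = 6.764960
  f(a) × f(c) < 0, new interval: [0.130000, 0.792500]
Iteration 3:
  c_3 = (0.130000 + 0.792500)/2 = 0.461250
  f(c_3) = f(0.461250) = 2.716638
  f(a) × f(c) < 0, new interval: [0.130000, 0.461250]

After 3 iteration(s), the approximation is c_3 = 0.461250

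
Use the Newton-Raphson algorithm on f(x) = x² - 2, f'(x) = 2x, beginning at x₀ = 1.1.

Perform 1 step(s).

f(x) = x² - 2
f'(x) = 2x
x₀ = 1.1

Newton-Raphson formula: x_{n+1} = x_n - f(x_n)/f'(x_n)

Iteration 1:
  f(1.100000) = -0.790000
  f'(1.100000) = 2.200000
  x_1 = 1.100000 - (-0.790000)/2.200000 = 1.459091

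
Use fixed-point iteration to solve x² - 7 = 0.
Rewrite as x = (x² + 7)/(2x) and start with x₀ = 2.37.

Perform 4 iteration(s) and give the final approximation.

Equation: x² - 7 = 0
Fixed-point form: x = (x² + 7)/(2x)
x₀ = 2.37

x_1 = g(2.370000) = 2.661793
x_2 = g(2.661793) = 2.645800
x_3 = g(2.645800) = 2.645751
x_4 = g(2.645751) = 2.645751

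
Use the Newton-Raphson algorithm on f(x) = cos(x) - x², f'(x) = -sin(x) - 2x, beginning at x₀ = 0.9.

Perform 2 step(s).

f(x) = cos(x) - x²
f'(x) = -sin(x) - 2x
x₀ = 0.9

Newton-Raphson formula: x_{n+1} = x_n - f(x_n)/f'(x_n)

Iteration 1:
  f(0.900000) = -0.188390
  f'(0.900000) = -2.583327
  x_1 = 0.900000 - (-0.188390)/(-2.583327) = 0.827075
Iteration 2:
  f(0.827075) = -0.007021
  f'(0.827075) = -2.390103
  x_2 = 0.827075 - (-0.007021)/(-2.390103) = 0.824137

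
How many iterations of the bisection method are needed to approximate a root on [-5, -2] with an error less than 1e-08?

We need (b-a)/2^n ≤ 1e-08
(-2 - (-5))/2^n ≤ 1e-08
3/2^n ≤ 1e-08
2^n ≥ 300000000
n ≥ log₂(300000000) = 28.16
n ≥ 29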